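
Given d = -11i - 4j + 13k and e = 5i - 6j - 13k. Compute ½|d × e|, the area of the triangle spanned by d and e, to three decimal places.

87.149

i: (-4)·(-13) - 13·(-6) = 52 - (-78) = 130
j: 13·5 - (-11)·(-13) = 65 - 143 = -78
k: (-11)·(-6) - (-4)·5 = 66 - (-20) = 86
d × e = (130, -78, 86)
|d × e| = √(130² + (-78)² + 86²) = √30380 ≈ 174.2986
area = ½ · 174.2986 ≈ 87.149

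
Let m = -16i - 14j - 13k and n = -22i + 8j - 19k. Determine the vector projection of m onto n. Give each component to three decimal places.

(-11.787, 4.286, -10.179)

m · n = (-16)·(-22) + (-14)·8 + (-13)·(-19) = 352 - 112 + 247 = 487
|n|² = 484 + 64 + 361 = 909
proj_n m = (487/909) · (-22, 8, -19) ≈ (-11.787, 4.286, -10.179)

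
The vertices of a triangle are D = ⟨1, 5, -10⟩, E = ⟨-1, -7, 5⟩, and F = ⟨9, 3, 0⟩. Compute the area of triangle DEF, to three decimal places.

97.082

DE = (-2, -12, 15),  DF = (8, -2, 10)
i: (-12)·10 - 15·(-2) = -120 - (-30) = -90
j: 15·8 - (-2)·10 = 120 - (-20) = 140
k: (-2)·(-2) - (-12)·8 = 4 - (-96) = 100
DE × DF = (-90, 140, 100)
|DE × DF| = √37700 ≈ 194.1649
area = ½ · 194.1649 ≈ 97.082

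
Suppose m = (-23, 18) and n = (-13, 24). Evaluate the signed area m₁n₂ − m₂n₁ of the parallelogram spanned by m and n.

(-23)·24 - 18·(-13) = -552 - (-234) = -318

-318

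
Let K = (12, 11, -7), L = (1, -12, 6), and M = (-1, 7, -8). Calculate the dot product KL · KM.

222

KL = L − K = (-11, -23, 13)
KM = M − K = (-13, -4, -1)
KL · KM = (-11)·(-13) + (-23)·(-4) + 13·(-1) = 143 + 92 - 13 = 222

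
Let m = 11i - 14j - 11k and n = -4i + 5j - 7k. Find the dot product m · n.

m · n = 11·(-4) + (-14)·5 + (-11)·(-7) = -44 - 70 + 77 = -37

-37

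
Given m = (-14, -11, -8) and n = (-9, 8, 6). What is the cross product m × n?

(-2, 156, -211)

i: (-11)·6 - (-8)·8 = -66 - (-64) = -2
j: (-8)·(-9) - (-14)·6 = 72 - (-84) = 156
k: (-14)·8 - (-11)·(-9) = -112 - 99 = -211
m × n = (-2, 156, -211)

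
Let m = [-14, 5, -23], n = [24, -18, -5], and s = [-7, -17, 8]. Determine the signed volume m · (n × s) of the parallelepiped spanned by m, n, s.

14703

n × s:
i: (-18)·8 - (-5)·(-17) = -144 - 85 = -229
j: (-5)·(-7) - 24·8 = 35 - 192 = -157
k: 24·(-17) - (-18)·(-7) = -408 - 126 = -534
n × s = (-229, -157, -534)
m · (n × s) = (-14)·(-229) + 5·(-157) + (-23)·(-534) = 3206 - 785 + 12282 = 14703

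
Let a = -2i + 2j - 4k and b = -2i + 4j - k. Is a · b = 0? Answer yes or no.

a · b = (-2)·(-2) + 2·4 + (-4)·(-1) = 4 + 8 + 4 = 16
Nonzero, so the vectors are not orthogonal.

no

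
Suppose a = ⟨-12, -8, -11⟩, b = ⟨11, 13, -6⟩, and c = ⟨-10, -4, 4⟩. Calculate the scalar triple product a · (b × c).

-1410

b × c:
i: 13·4 - (-6)·(-4) = 52 - 24 = 28
j: (-6)·(-10) - 11·4 = 60 - 44 = 16
k: 11·(-4) - 13·(-10) = -44 - (-130) = 86
b × c = (28, 16, 86)
a · (b × c) = (-12)·28 + (-8)·16 + (-11)·86 = -336 - 128 - 946 = -1410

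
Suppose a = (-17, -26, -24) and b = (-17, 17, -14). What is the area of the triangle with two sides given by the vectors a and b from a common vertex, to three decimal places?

538.341

i: (-26)·(-14) - (-24)·17 = 364 - (-408) = 772
j: (-24)·(-17) - (-17)·(-14) = 408 - 238 = 170
k: (-17)·17 - (-26)·(-17) = -289 - 442 = -731
a × b = (772, 170, -731)
|a × b| = √(772² + 170² + (-731)²) = √1159245 ≈ 1076.6824
area = ½ · 1076.6824 ≈ 538.341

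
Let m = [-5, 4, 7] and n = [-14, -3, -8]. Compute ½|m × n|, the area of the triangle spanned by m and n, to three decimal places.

i: 4·(-8) - 7·(-3) = -32 - (-21) = -11
j: 7·(-14) - (-5)·(-8) = -98 - 40 = -138
k: (-5)·(-3) - 4·(-14) = 15 - (-56) = 71
m × n = (-11, -138, 71)
|m × n| = √((-11)² + (-138)² + 71²) = √24206 ≈ 155.5828
area = ½ · 155.5828 ≈ 77.791

77.791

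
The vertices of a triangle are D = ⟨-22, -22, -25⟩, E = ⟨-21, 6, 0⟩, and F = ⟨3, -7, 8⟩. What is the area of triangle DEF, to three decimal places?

529.408

DE = (1, 28, 25),  DF = (25, 15, 33)
i: 28·33 - 25·15 = 924 - 375 = 549
j: 25·25 - 1·33 = 625 - 33 = 592
k: 1·15 - 28·25 = 15 - 700 = -685
DE × DF = (549, 592, -685)
|DE × DF| = √1121090 ≈ 1058.8154
area = ½ · 1058.8154 ≈ 529.408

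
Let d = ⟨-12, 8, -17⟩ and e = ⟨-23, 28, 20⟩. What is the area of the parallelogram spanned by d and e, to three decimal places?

908.714

i: 8·20 - (-17)·28 = 160 - (-476) = 636
j: (-17)·(-23) - (-12)·20 = 391 - (-240) = 631
k: (-12)·28 - 8·(-23) = -336 - (-184) = -152
d × e = (636, 631, -152)
|d × e| = √(636² + 631² + (-152)²) = √825761 ≈ 908.7139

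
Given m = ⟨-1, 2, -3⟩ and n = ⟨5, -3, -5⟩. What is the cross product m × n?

i: 2·(-5) - (-3)·(-3) = -10 - 9 = -19
j: (-3)·5 - (-1)·(-5) = -15 - 5 = -20
k: (-1)·(-3) - 2·5 = 3 - 10 = -7
m × n = (-19, -20, -7)

(-19, -20, -7)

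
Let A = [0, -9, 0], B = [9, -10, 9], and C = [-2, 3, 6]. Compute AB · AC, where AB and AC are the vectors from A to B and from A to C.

AB = B − A = (9, -1, 9)
AC = C − A = (-2, 12, 6)
AB · AC = 9·(-2) + (-1)·12 + 9·6 = -18 - 12 + 54 = 24

24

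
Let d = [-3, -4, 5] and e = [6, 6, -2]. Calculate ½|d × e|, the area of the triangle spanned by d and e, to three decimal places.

16.553

i: (-4)·(-2) - 5·6 = 8 - 30 = -22
j: 5·6 - (-3)·(-2) = 30 - 6 = 24
k: (-3)·6 - (-4)·6 = -18 - (-24) = 6
d × e = (-22, 24, 6)
|d × e| = √((-22)² + 24² + 6²) = √1096 ≈ 33.1059
area = ½ · 33.1059 ≈ 16.553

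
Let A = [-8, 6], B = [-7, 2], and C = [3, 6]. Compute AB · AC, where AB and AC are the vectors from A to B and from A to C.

11

AB = B − A = (1, -4)
AC = C − A = (11, 0)
AB · AC = 1·11 + (-4)·0 = 11 + 0 = 11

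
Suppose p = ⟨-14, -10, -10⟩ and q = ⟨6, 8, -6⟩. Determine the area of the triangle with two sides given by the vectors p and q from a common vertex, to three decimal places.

i: (-10)·(-6) - (-10)·8 = 60 - (-80) = 140
j: (-10)·6 - (-14)·(-6) = -60 - 84 = -144
k: (-14)·8 - (-10)·6 = -112 - (-60) = -52
p × q = (140, -144, -52)
|p × q| = √(140² + (-144)² + (-52)²) = √43040 ≈ 207.4608
area = ½ · 207.4608 ≈ 103.730

103.730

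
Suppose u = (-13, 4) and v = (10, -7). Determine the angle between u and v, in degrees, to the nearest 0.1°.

162.1

u · v = (-13)·10 + 4·(-7) = -130 - 28 = -158
|u|² = 169 + 16 = 185,  |u| = √185 ≈ 13.601471
|v|² = 100 + 49 = 149,  |v| = √149 ≈ 12.206556
cos θ = -158 / (13.601471 · 12.206556) ≈ -0.95165
θ = arccos(-0.95165) ≈ 162.1°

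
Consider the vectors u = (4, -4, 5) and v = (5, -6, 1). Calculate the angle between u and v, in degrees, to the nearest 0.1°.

u · v = 4·5 + (-4)·(-6) + 5·1 = 20 + 24 + 5 = 49
|u|² = 16 + 16 + 25 = 57,  |u| = √57 ≈ 7.549834
|v|² = 25 + 36 + 1 = 62,  |v| = √62 ≈ 7.874008
cos θ = 49 / (7.549834 · 7.874008) ≈ 0.82426
θ = arccos(0.82426) ≈ 34.5°

34.5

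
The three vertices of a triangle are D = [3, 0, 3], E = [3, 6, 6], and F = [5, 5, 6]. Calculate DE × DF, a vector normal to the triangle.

DE = (0, 6, 3)
DF = (2, 5, 3)
i: 6·3 - 3·5 = 18 - 15 = 3
j: 3·2 - 0·3 = 6 - 0 = 6
k: 0·5 - 6·2 = 0 - 12 = -12
DE × DF = (3, 6, -12)

(3, 6, -12)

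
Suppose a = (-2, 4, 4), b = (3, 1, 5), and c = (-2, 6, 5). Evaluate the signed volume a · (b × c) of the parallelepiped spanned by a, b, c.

30

b × c:
i: 1·5 - 5·6 = 5 - 30 = -25
j: 5·(-2) - 3·5 = -10 - 15 = -25
k: 3·6 - 1·(-2) = 18 - (-2) = 20
b × c = (-25, -25, 20)
a · (b × c) = (-2)·(-25) + 4·(-25) + 4·20 = 50 - 100 + 80 = 30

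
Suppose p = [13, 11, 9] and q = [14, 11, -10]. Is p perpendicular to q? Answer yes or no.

no

p · q = 13·14 + 11·11 + 9·(-10) = 182 + 121 - 90 = 213
Nonzero, so the vectors are not orthogonal.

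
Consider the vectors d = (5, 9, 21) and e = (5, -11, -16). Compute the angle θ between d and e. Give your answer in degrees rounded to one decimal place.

d · e = 5·5 + 9·(-11) + 21·(-16) = 25 - 99 - 336 = -410
|d|² = 25 + 81 + 441 = 547,  |d| = √547 ≈ 23.388031
|e|² = 25 + 121 + 256 = 402,  |e| = √402 ≈ 20.049938
cos θ = -410 / (23.388031 · 20.049938) ≈ -0.87433
θ = arccos(-0.87433) ≈ 151.0°

151.0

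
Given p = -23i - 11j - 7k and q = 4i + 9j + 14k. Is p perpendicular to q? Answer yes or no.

p · q = (-23)·4 + (-11)·9 + (-7)·14 = -92 - 99 - 98 = -289
Nonzero, so the vectors are not orthogonal.

no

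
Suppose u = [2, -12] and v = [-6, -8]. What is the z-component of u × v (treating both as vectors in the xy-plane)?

-88

2·(-8) - (-12)·(-6) = -16 - 72 = -88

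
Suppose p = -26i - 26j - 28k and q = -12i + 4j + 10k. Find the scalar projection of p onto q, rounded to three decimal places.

p · q = (-26)·(-12) + (-26)·4 + (-28)·10 = 312 - 104 - 280 = -72
|q| = √(144 + 16 + 100) = √260 ≈ 16.1245
comp_q p = -72 / √260 ≈ -4.465

-4.465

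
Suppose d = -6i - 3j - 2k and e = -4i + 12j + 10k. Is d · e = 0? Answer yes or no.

d · e = (-6)·(-4) + (-3)·12 + (-2)·10 = 24 - 36 - 20 = -32
Nonzero, so the vectors are not orthogonal.

no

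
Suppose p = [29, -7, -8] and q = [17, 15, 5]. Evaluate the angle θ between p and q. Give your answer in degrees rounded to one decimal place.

61.0

p · q = 29·17 + (-7)·15 + (-8)·5 = 493 - 105 - 40 = 348
|p|² = 841 + 49 + 64 = 954,  |p| = √954 ≈ 30.886890
|q|² = 289 + 225 + 25 = 539,  |q| = √539 ≈ 23.216374
cos θ = 348 / (30.886890 · 23.216374) ≈ 0.48530
θ = arccos(0.48530) ≈ 61.0°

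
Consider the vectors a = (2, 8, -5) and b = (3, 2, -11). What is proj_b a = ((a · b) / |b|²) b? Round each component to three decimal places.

a · b = 2·3 + 8·2 + (-5)·(-11) = 6 + 16 + 55 = 77
|b|² = 9 + 4 + 121 = 134
proj_b a = (77/134) · (3, 2, -11) ≈ (1.724, 1.149, -6.321)

(1.724, 1.149, -6.321)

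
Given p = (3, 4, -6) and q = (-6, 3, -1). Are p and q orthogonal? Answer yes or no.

yes

p · q = 3·(-6) + 4·3 + (-6)·(-1) = -18 + 12 + 6 = 0
Zero, so the vectors are orthogonal.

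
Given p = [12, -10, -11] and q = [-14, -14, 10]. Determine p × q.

i: (-10)·10 - (-11)·(-14) = -100 - 154 = -254
j: (-11)·(-14) - 12·10 = 154 - 120 = 34
k: 12·(-14) - (-10)·(-14) = -168 - 140 = -308
p × q = (-254, 34, -308)

(-254, 34, -308)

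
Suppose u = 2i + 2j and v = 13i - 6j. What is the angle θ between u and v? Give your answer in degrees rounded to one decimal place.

u · v = 2·13 + 2·(-6) = 26 - 12 = 14
|u|² = 4 + 4 = 8,  |u| = √8 ≈ 2.828427
|v|² = 169 + 36 = 205,  |v| = √205 ≈ 14.317821
cos θ = 14 / (2.828427 · 14.317821) ≈ 0.34571
θ = arccos(0.34571) ≈ 69.8°

69.8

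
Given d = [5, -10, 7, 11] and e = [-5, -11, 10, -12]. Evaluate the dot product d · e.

d · e = 5·(-5) + (-10)·(-11) + 7·10 + 11·(-12) = -25 + 110 + 70 - 132 = 23

23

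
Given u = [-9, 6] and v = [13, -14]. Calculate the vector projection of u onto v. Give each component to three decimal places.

(-7.159, 7.710)

u · v = (-9)·13 + 6·(-14) = -117 - 84 = -201
|v|² = 169 + 196 = 365
proj_v u = (-201/365) · (13, -14) ≈ (-7.159, 7.710)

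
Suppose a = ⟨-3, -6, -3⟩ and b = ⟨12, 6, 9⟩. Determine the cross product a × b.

(-36, -9, 54)

i: (-6)·9 - (-3)·6 = -54 - (-18) = -36
j: (-3)·12 - (-3)·9 = -36 - (-27) = -9
k: (-3)·6 - (-6)·12 = -18 - (-72) = 54
a × b = (-36, -9, 54)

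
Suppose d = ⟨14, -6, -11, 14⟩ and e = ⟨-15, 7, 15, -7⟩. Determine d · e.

-515

d · e = 14·(-15) + (-6)·7 + (-11)·15 + 14·(-7) = -210 - 42 - 165 - 98 = -515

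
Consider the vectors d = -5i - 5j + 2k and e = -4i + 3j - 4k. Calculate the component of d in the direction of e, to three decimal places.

-0.469

d · e = (-5)·(-4) + (-5)·3 + 2·(-4) = 20 - 15 - 8 = -3
|e| = √(16 + 9 + 16) = √41 ≈ 6.4031
comp_e d = -3 / √41 ≈ -0.469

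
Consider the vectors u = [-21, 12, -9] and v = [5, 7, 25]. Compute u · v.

-246

u · v = (-21)·5 + 12·7 + (-9)·25 = -105 + 84 - 225 = -246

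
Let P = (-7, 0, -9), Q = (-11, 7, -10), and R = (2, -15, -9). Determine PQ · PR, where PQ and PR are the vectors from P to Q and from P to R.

-141

PQ = Q − P = (-4, 7, -1)
PR = R − P = (9, -15, 0)
PQ · PR = (-4)·9 + 7·(-15) + (-1)·0 = -36 - 105 + 0 = -141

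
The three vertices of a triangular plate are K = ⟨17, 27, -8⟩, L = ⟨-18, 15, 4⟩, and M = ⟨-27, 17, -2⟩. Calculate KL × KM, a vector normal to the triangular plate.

(48, -318, -178)

KL = (-35, -12, 12)
KM = (-44, -10, 6)
i: (-12)·6 - 12·(-10) = -72 - (-120) = 48
j: 12·(-44) - (-35)·6 = -528 - (-210) = -318
k: (-35)·(-10) - (-12)·(-44) = 350 - 528 = -178
KL × KM = (48, -318, -178)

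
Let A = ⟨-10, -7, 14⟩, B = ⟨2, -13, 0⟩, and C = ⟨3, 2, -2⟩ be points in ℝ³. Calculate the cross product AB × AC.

AB = (12, -6, -14)
AC = (13, 9, -16)
i: (-6)·(-16) - (-14)·9 = 96 - (-126) = 222
j: (-14)·13 - 12·(-16) = -182 - (-192) = 10
k: 12·9 - (-6)·13 = 108 - (-78) = 186
AB × AC = (222, 10, 186)

(222, 10, 186)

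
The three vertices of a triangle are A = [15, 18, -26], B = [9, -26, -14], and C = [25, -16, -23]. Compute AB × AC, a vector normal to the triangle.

(276, 138, 644)

AB = (-6, -44, 12)
AC = (10, -34, 3)
i: (-44)·3 - 12·(-34) = -132 - (-408) = 276
j: 12·10 - (-6)·3 = 120 - (-18) = 138
k: (-6)·(-34) - (-44)·10 = 204 - (-440) = 644
AB × AC = (276, 138, 644)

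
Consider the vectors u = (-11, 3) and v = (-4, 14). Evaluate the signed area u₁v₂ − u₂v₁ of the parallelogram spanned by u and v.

-142

(-11)·14 - 3·(-4) = -154 - (-12) = -142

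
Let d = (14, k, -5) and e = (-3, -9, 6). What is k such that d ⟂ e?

d · e = 14·(-3) + k·(-9) + (-5)·6 = -72 - 9k
Set equal to 0: -9k = 72, so k = -8.

-8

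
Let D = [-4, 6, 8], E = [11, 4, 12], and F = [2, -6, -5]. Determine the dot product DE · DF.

62

DE = E − D = (15, -2, 4)
DF = F − D = (6, -12, -13)
DE · DF = 15·6 + (-2)·(-12) + 4·(-13) = 90 + 24 - 52 = 62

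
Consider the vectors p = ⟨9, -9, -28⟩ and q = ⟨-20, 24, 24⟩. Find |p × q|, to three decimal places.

i: (-9)·24 - (-28)·24 = -216 - (-672) = 456
j: (-28)·(-20) - 9·24 = 560 - 216 = 344
k: 9·24 - (-9)·(-20) = 216 - 180 = 36
p × q = (456, 344, 36)
|p × q| = √(456² + 344² + 36²) = √327568 ≈ 572.3356

572.336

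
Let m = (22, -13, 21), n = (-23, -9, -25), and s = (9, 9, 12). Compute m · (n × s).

-735

n × s:
i: (-9)·12 - (-25)·9 = -108 - (-225) = 117
j: (-25)·9 - (-23)·12 = -225 - (-276) = 51
k: (-23)·9 - (-9)·9 = -207 - (-81) = -126
n × s = (117, 51, -126)
m · (n × s) = 22·117 + (-13)·51 + 21·(-126) = 2574 - 663 - 2646 = -735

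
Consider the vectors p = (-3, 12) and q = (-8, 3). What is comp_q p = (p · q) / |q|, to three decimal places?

7.022

p · q = (-3)·(-8) + 12·3 = 24 + 36 = 60
|q| = √(64 + 9) = √73 ≈ 8.5440
comp_q p = 60 / √73 ≈ 7.022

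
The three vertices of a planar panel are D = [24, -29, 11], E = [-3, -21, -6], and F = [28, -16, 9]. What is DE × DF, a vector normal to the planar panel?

(205, -122, -383)

DE = (-27, 8, -17)
DF = (4, 13, -2)
i: 8·(-2) - (-17)·13 = -16 - (-221) = 205
j: (-17)·4 - (-27)·(-2) = -68 - 54 = -122
k: (-27)·13 - 8·4 = -351 - 32 = -383
DE × DF = (205, -122, -383)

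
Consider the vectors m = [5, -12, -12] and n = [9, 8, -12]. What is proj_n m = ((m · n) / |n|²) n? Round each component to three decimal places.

(2.896, 2.574, -3.862)

m · n = 5·9 + (-12)·8 + (-12)·(-12) = 45 - 96 + 144 = 93
|n|² = 81 + 64 + 144 = 289
proj_n m = (93/289) · (9, 8, -12) ≈ (2.896, 2.574, -3.862)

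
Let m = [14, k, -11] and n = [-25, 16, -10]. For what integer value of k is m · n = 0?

15

m · n = 14·(-25) + k·16 + (-11)·(-10) = -240 + 16k
Set equal to 0: 16k = 240, so k = 15.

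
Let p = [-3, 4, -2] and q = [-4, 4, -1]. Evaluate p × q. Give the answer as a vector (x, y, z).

(4, 5, 4)

i: 4·(-1) - (-2)·4 = -4 - (-8) = 4
j: (-2)·(-4) - (-3)·(-1) = 8 - 3 = 5
k: (-3)·4 - 4·(-4) = -12 - (-16) = 4
p × q = (4, 5, 4)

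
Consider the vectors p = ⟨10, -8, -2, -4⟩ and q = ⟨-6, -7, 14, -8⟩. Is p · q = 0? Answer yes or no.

p · q = 10·(-6) + (-8)·(-7) + (-2)·14 + (-4)·(-8) = -60 + 56 - 28 + 32 = 0
Zero, so the vectors are orthogonal.

yes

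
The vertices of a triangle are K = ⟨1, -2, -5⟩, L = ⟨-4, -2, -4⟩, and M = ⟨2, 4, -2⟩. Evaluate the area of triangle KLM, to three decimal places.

KL = (-5, 0, 1),  KM = (1, 6, 3)
i: 0·3 - 1·6 = 0 - 6 = -6
j: 1·1 - (-5)·3 = 1 - (-15) = 16
k: (-5)·6 - 0·1 = -30 - 0 = -30
KL × KM = (-6, 16, -30)
|KL × KM| = √1192 ≈ 34.5254
area = ½ · 34.5254 ≈ 17.263

17.263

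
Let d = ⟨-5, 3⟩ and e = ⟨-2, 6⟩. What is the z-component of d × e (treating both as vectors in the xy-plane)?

(-5)·6 - 3·(-2) = -30 - (-6) = -24

-24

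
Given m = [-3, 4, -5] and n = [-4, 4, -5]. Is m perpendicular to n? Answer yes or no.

no

m · n = (-3)·(-4) + 4·4 + (-5)·(-5) = 12 + 16 + 25 = 53
Nonzero, so the vectors are not orthogonal.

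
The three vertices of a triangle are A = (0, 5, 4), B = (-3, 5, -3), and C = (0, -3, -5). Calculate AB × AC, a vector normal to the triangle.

(-56, -27, 24)

AB = (-3, 0, -7)
AC = (0, -8, -9)
i: 0·(-9) - (-7)·(-8) = 0 - 56 = -56
j: (-7)·0 - (-3)·(-9) = 0 - 27 = -27
k: (-3)·(-8) - 0·0 = 24 - 0 = 24
AB × AC = (-56, -27, 24)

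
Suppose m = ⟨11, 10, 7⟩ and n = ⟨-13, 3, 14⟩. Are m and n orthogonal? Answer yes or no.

m · n = 11·(-13) + 10·3 + 7·14 = -143 + 30 + 98 = -15
Nonzero, so the vectors are not orthogonal.

no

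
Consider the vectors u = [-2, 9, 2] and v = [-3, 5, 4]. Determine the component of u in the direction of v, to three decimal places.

u · v = (-2)·(-3) + 9·5 + 2·4 = 6 + 45 + 8 = 59
|v| = √(9 + 25 + 16) = √50 ≈ 7.0711
comp_v u = 59 / √50 ≈ 8.344

8.344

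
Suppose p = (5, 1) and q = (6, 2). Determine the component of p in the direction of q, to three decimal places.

5.060

p · q = 5·6 + 1·2 = 30 + 2 = 32
|q| = √(36 + 4) = √40 ≈ 6.3246
comp_q p = 32 / √40 ≈ 5.060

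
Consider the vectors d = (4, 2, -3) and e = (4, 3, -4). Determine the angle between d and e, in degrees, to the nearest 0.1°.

9.6

d · e = 4·4 + 2·3 + (-3)·(-4) = 16 + 6 + 12 = 34
|d|² = 16 + 4 + 9 = 29,  |d| = √29 ≈ 5.385165
|e|² = 16 + 9 + 16 = 41,  |e| = √41 ≈ 6.403124
cos θ = 34 / (5.385165 · 6.403124) ≈ 0.98603
θ = arccos(0.98603) ≈ 9.6°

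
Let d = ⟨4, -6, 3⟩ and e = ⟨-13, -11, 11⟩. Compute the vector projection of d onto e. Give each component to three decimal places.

d · e = 4·(-13) + (-6)·(-11) + 3·11 = -52 + 66 + 33 = 47
|e|² = 169 + 121 + 121 = 411
proj_e d = (47/411) · (-13, -11, 11) ≈ (-1.487, -1.258, 1.258)

(-1.487, -1.258, 1.258)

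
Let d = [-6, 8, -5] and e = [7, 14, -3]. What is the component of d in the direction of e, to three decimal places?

5.333

d · e = (-6)·7 + 8·14 + (-5)·(-3) = -42 + 112 + 15 = 85
|e| = √(49 + 196 + 9) = √254 ≈ 15.9374
comp_e d = 85 / √254 ≈ 5.333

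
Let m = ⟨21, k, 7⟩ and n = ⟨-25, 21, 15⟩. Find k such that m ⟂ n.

m · n = 21·(-25) + k·21 + 7·15 = -420 + 21k
Set equal to 0: 21k = 420, so k = 20.

20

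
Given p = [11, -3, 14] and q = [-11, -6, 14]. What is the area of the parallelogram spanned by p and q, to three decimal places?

326.235

i: (-3)·14 - 14·(-6) = -42 - (-84) = 42
j: 14·(-11) - 11·14 = -154 - 154 = -308
k: 11·(-6) - (-3)·(-11) = -66 - 33 = -99
p × q = (42, -308, -99)
|p × q| = √(42² + (-308)² + (-99)²) = √106429 ≈ 326.2346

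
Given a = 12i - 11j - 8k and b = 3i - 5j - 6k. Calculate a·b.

a · b = 12·3 + (-11)·(-5) + (-8)·(-6) = 36 + 55 + 48 = 139

139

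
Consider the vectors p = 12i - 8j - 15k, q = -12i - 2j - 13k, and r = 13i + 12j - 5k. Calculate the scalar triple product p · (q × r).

5594

q × r:
i: (-2)·(-5) - (-13)·12 = 10 - (-156) = 166
j: (-13)·13 - (-12)·(-5) = -169 - 60 = -229
k: (-12)·12 - (-2)·13 = -144 - (-26) = -118
q × r = (166, -229, -118)
p · (q × r) = 12·166 + (-8)·(-229) + (-15)·(-118) = 1992 + 1832 + 1770 = 5594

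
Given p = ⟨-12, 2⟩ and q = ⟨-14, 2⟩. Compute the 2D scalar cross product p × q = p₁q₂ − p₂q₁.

4

(-12)·2 - 2·(-14) = -24 - (-28) = 4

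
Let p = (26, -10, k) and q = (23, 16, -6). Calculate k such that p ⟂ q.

p · q = 26·23 + (-10)·16 + k·(-6) = 438 - 6k
Set equal to 0: -6k = -438, so k = 73.

73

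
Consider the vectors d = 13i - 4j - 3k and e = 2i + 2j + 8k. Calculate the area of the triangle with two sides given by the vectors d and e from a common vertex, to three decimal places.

i: (-4)·8 - (-3)·2 = -32 - (-6) = -26
j: (-3)·2 - 13·8 = -6 - 104 = -110
k: 13·2 - (-4)·2 = 26 - (-8) = 34
d × e = (-26, -110, 34)
|d × e| = √((-26)² + (-110)² + 34²) = √13932 ≈ 118.0339
area = ½ · 118.0339 ≈ 59.017

59.017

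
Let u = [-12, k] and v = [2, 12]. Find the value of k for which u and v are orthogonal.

2

u · v = (-12)·2 + k·12 = -24 + 12k
Set equal to 0: 12k = 24, so k = 2.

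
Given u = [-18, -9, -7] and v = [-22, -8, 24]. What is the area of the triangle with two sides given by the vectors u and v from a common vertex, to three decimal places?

324.151

i: (-9)·24 - (-7)·(-8) = -216 - 56 = -272
j: (-7)·(-22) - (-18)·24 = 154 - (-432) = 586
k: (-18)·(-8) - (-9)·(-22) = 144 - 198 = -54
u × v = (-272, 586, -54)
|u × v| = √((-272)² + 586² + (-54)²) = √420296 ≈ 648.3024
area = ½ · 648.3024 ≈ 324.151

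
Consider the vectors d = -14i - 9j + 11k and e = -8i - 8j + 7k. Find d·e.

261

d · e = (-14)·(-8) + (-9)·(-8) + 11·7 = 112 + 72 + 77 = 261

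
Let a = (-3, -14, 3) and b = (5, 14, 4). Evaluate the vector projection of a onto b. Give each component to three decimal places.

(-4.198, -11.755, -3.359)

a · b = (-3)·5 + (-14)·14 + 3·4 = -15 - 196 + 12 = -199
|b|² = 25 + 196 + 16 = 237
proj_b a = (-199/237) · (5, 14, 4) ≈ (-4.198, -11.755, -3.359)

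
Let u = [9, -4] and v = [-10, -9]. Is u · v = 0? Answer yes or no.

u · v = 9·(-10) + (-4)·(-9) = -90 + 36 = -54
Nonzero, so the vectors are not orthogonal.

no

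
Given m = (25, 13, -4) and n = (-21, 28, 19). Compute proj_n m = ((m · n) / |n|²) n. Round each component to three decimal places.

(3.138, -4.184, -2.839)

m · n = 25·(-21) + 13·28 + (-4)·19 = -525 + 364 - 76 = -237
|n|² = 441 + 784 + 361 = 1586
proj_n m = (-237/1586) · (-21, 28, 19) ≈ (3.138, -4.184, -2.839)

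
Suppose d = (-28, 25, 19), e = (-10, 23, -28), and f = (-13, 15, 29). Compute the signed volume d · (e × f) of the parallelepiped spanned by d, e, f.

-11255

e × f:
i: 23·29 - (-28)·15 = 667 - (-420) = 1087
j: (-28)·(-13) - (-10)·29 = 364 - (-290) = 654
k: (-10)·15 - 23·(-13) = -150 - (-299) = 149
e × f = (1087, 654, 149)
d · (e × f) = (-28)·1087 + 25·654 + 19·149 = -30436 + 16350 + 2831 = -11255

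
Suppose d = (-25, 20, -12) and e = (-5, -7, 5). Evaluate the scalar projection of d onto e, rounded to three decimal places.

d · e = (-25)·(-5) + 20·(-7) + (-12)·5 = 125 - 140 - 60 = -75
|e| = √(25 + 49 + 25) = √99 ≈ 9.9499
comp_e d = -75 / √99 ≈ -7.538

-7.538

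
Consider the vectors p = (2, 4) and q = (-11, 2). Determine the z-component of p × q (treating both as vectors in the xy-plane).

48

2·2 - 4·(-11) = 4 - (-44) = 48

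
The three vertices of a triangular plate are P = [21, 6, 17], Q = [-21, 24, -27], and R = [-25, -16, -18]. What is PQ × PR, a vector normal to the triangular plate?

PQ = (-42, 18, -44)
PR = (-46, -22, -35)
i: 18·(-35) - (-44)·(-22) = -630 - 968 = -1598
j: (-44)·(-46) - (-42)·(-35) = 2024 - 1470 = 554
k: (-42)·(-22) - 18·(-46) = 924 - (-828) = 1752
PQ × PR = (-1598, 554, 1752)

(-1598, 554, 1752)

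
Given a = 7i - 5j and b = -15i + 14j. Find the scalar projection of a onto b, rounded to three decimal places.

a · b = 7·(-15) + (-5)·14 = -105 - 70 = -175
|b| = √(225 + 196) = √421 ≈ 20.5183
comp_b a = -175 / √421 ≈ -8.529

-8.529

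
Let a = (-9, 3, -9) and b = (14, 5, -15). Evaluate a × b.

i: 3·(-15) - (-9)·5 = -45 - (-45) = 0
j: (-9)·14 - (-9)·(-15) = -126 - 135 = -261
k: (-9)·5 - 3·14 = -45 - 42 = -87
a × b = (0, -261, -87)

(0, -261, -87)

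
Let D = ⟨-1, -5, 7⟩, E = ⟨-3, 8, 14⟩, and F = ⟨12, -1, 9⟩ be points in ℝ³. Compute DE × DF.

DE = (-2, 13, 7)
DF = (13, 4, 2)
i: 13·2 - 7·4 = 26 - 28 = -2
j: 7·13 - (-2)·2 = 91 - (-4) = 95
k: (-2)·4 - 13·13 = -8 - 169 = -177
DE × DF = (-2, 95, -177)

(-2, 95, -177)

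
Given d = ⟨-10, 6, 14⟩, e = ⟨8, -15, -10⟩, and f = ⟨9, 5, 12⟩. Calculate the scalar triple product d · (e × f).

2634

e × f:
i: (-15)·12 - (-10)·5 = -180 - (-50) = -130
j: (-10)·9 - 8·12 = -90 - 96 = -186
k: 8·5 - (-15)·9 = 40 - (-135) = 175
e × f = (-130, -186, 175)
d · (e × f) = (-10)·(-130) + 6·(-186) + 14·175 = 1300 - 1116 + 2450 = 2634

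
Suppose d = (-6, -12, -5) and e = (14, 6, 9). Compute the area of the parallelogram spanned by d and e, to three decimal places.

154.156

i: (-12)·9 - (-5)·6 = -108 - (-30) = -78
j: (-5)·14 - (-6)·9 = -70 - (-54) = -16
k: (-6)·6 - (-12)·14 = -36 - (-168) = 132
d × e = (-78, -16, 132)
|d × e| = √((-78)² + (-16)² + 132²) = √23764 ≈ 154.1558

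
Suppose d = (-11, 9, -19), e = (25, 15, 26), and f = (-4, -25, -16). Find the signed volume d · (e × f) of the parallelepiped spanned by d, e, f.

8889

e × f:
i: 15·(-16) - 26·(-25) = -240 - (-650) = 410
j: 26·(-4) - 25·(-16) = -104 - (-400) = 296
k: 25·(-25) - 15·(-4) = -625 - (-60) = -565
e × f = (410, 296, -565)
d · (e × f) = (-11)·410 + 9·296 + (-19)·(-565) = -4510 + 2664 + 10735 = 8889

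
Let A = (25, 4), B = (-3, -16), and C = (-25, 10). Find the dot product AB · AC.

1280

AB = B − A = (-28, -20)
AC = C − A = (-50, 6)
AB · AC = (-28)·(-50) + (-20)·6 = 1400 - 120 = 1280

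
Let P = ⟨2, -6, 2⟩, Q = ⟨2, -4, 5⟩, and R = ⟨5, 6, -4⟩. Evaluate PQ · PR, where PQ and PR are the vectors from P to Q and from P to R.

6

PQ = Q − P = (0, 2, 3)
PR = R − P = (3, 12, -6)
PQ · PR = 0·3 + 2·12 + 3·(-6) = 0 + 24 - 18 = 6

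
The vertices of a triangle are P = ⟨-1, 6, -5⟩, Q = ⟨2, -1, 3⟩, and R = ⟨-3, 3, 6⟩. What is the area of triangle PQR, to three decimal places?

PQ = (3, -7, 8),  PR = (-2, -3, 11)
i: (-7)·11 - 8·(-3) = -77 - (-24) = -53
j: 8·(-2) - 3·11 = -16 - 33 = -49
k: 3·(-3) - (-7)·(-2) = -9 - 14 = -23
PQ × PR = (-53, -49, -23)
|PQ × PR| = √5739 ≈ 75.7562
area = ½ · 75.7562 ≈ 37.878

37.878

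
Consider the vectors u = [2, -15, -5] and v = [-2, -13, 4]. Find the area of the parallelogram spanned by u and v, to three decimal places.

136.985

i: (-15)·4 - (-5)·(-13) = -60 - 65 = -125
j: (-5)·(-2) - 2·4 = 10 - 8 = 2
k: 2·(-13) - (-15)·(-2) = -26 - 30 = -56
u × v = (-125, 2, -56)
|u × v| = √((-125)² + 2² + (-56)²) = √18765 ≈ 136.9854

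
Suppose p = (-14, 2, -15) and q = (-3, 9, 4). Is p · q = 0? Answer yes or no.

yes

p · q = (-14)·(-3) + 2·9 + (-15)·4 = 42 + 18 - 60 = 0
Zero, so the vectors are orthogonal.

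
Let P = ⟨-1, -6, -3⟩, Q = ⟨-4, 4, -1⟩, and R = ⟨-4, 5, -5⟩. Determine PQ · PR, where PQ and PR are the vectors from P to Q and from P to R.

115

PQ = Q − P = (-3, 10, 2)
PR = R − P = (-3, 11, -2)
PQ · PR = (-3)·(-3) + 10·11 + 2·(-2) = 9 + 110 - 4 = 115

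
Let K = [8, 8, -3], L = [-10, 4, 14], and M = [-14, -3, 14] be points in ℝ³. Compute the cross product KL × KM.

KL = (-18, -4, 17)
KM = (-22, -11, 17)
i: (-4)·17 - 17·(-11) = -68 - (-187) = 119
j: 17·(-22) - (-18)·17 = -374 - (-306) = -68
k: (-18)·(-11) - (-4)·(-22) = 198 - 88 = 110
KL × KM = (119, -68, 110)

(119, -68, 110)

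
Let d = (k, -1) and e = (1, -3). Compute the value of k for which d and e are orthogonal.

-3

d · e = k·1 + (-1)·(-3) = 3 + 1k
Set equal to 0: 1k = -3, so k = -3.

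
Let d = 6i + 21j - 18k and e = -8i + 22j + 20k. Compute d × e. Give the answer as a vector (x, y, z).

i: 21·20 - (-18)·22 = 420 - (-396) = 816
j: (-18)·(-8) - 6·20 = 144 - 120 = 24
k: 6·22 - 21·(-8) = 132 - (-168) = 300
d × e = (816, 24, 300)

(816, 24, 300)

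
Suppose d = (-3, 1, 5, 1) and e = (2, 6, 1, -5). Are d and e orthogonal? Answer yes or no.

d · e = (-3)·2 + 1·6 + 5·1 + 1·(-5) = -6 + 6 + 5 - 5 = 0
Zero, so the vectors are orthogonal.

yes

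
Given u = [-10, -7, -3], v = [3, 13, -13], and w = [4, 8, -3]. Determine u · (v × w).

v × w:
i: 13·(-3) - (-13)·8 = -39 - (-104) = 65
j: (-13)·4 - 3·(-3) = -52 - (-9) = -43
k: 3·8 - 13·4 = 24 - 52 = -28
v × w = (65, -43, -28)
u · (v × w) = (-10)·65 + (-7)·(-43) + (-3)·(-28) = -650 + 301 + 84 = -265

-265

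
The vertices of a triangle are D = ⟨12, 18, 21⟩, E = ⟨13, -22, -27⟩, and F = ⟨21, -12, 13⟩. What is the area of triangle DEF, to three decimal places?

621.103

DE = (1, -40, -48),  DF = (9, -30, -8)
i: (-40)·(-8) - (-48)·(-30) = 320 - 1440 = -1120
j: (-48)·9 - 1·(-8) = -432 - (-8) = -424
k: 1·(-30) - (-40)·9 = -30 - (-360) = 330
DE × DF = (-1120, -424, 330)
|DE × DF| = √1543076 ≈ 1242.2061
area = ½ · 1242.2061 ≈ 621.103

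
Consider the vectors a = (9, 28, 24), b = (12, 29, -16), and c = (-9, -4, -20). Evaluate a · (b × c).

10068

b × c:
i: 29·(-20) - (-16)·(-4) = -580 - 64 = -644
j: (-16)·(-9) - 12·(-20) = 144 - (-240) = 384
k: 12·(-4) - 29·(-9) = -48 - (-261) = 213
b × c = (-644, 384, 213)
a · (b × c) = 9·(-644) + 28·384 + 24·213 = -5796 + 10752 + 5112 = 10068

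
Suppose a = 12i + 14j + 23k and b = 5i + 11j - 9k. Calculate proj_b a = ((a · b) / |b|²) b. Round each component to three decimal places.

(0.154, 0.339, -0.278)

a · b = 12·5 + 14·11 + 23·(-9) = 60 + 154 - 207 = 7
|b|² = 25 + 121 + 81 = 227
proj_b a = (7/227) · (5, 11, -9) ≈ (0.154, 0.339, -0.278)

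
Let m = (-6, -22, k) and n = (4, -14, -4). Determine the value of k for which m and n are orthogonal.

m · n = (-6)·4 + (-22)·(-14) + k·(-4) = 284 - 4k
Set equal to 0: -4k = -284, so k = 71.

71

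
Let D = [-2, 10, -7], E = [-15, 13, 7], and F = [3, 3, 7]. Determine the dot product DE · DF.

110

DE = E − D = (-13, 3, 14)
DF = F − D = (5, -7, 14)
DE · DF = (-13)·5 + 3·(-7) + 14·14 = -65 - 21 + 196 = 110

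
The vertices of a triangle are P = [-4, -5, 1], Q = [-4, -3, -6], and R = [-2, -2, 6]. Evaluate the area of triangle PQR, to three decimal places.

PQ = (0, 2, -7),  PR = (2, 3, 5)
i: 2·5 - (-7)·3 = 10 - (-21) = 31
j: (-7)·2 - 0·5 = -14 - 0 = -14
k: 0·3 - 2·2 = 0 - 4 = -4
PQ × PR = (31, -14, -4)
|PQ × PR| = √1173 ≈ 34.2491
area = ½ · 34.2491 ≈ 17.125

17.125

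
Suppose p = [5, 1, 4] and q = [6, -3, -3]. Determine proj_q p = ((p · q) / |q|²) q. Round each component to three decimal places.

(1.667, -0.833, -0.833)

p · q = 5·6 + 1·(-3) + 4·(-3) = 30 - 3 - 12 = 15
|q|² = 36 + 9 + 9 = 54
proj_q p = (15/54) · (6, -3, -3) ≈ (1.667, -0.833, -0.833)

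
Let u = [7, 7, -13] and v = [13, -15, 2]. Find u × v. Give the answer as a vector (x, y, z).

i: 7·2 - (-13)·(-15) = 14 - 195 = -181
j: (-13)·13 - 7·2 = -169 - 14 = -183
k: 7·(-15) - 7·13 = -105 - 91 = -196
u × v = (-181, -183, -196)

(-181, -183, -196)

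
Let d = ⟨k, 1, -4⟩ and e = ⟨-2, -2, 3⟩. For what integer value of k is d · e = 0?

d · e = k·(-2) + 1·(-2) + (-4)·3 = -14 - 2k
Set equal to 0: -2k = 14, so k = -7.

-7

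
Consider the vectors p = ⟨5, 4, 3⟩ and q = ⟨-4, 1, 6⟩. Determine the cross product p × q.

i: 4·6 - 3·1 = 24 - 3 = 21
j: 3·(-4) - 5·6 = -12 - 30 = -42
k: 5·1 - 4·(-4) = 5 - (-16) = 21
p × q = (21, -42, 21)

(21, -42, 21)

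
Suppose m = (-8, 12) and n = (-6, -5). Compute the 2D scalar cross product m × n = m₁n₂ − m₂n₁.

(-8)·(-5) - 12·(-6) = 40 - (-72) = 112

112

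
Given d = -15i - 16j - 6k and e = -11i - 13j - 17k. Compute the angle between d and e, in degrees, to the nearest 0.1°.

d · e = (-15)·(-11) + (-16)·(-13) + (-6)·(-17) = 165 + 208 + 102 = 475
|d|² = 225 + 256 + 36 = 517,  |d| = √517 ≈ 22.737634
|e|² = 121 + 169 + 289 = 579,  |e| = √579 ≈ 24.062419
cos θ = 475 / (22.737634 · 24.062419) ≈ 0.86818
θ = arccos(0.86818) ≈ 29.8°

29.8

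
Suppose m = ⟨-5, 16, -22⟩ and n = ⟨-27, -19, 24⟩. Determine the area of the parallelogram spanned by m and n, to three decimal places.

888.077

i: 16·24 - (-22)·(-19) = 384 - 418 = -34
j: (-22)·(-27) - (-5)·24 = 594 - (-120) = 714
k: (-5)·(-19) - 16·(-27) = 95 - (-432) = 527
m × n = (-34, 714, 527)
|m × n| = √((-34)² + 714² + 527²) = √788681 ≈ 888.0771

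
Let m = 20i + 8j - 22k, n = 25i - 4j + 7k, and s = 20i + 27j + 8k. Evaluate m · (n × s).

-21510

n × s:
i: (-4)·8 - 7·27 = -32 - 189 = -221
j: 7·20 - 25·8 = 140 - 200 = -60
k: 25·27 - (-4)·20 = 675 - (-80) = 755
n × s = (-221, -60, 755)
m · (n × s) = 20·(-221) + 8·(-60) + (-22)·755 = -4420 - 480 - 16610 = -21510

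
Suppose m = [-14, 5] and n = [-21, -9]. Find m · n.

249

m · n = (-14)·(-21) + 5·(-9) = 294 - 45 = 249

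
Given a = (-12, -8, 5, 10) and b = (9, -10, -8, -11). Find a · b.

a · b = (-12)·9 + (-8)·(-10) + 5·(-8) + 10·(-11) = -108 + 80 - 40 - 110 = -178

-178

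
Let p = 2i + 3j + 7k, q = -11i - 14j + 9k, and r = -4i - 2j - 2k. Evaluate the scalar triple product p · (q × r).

-320

q × r:
i: (-14)·(-2) - 9·(-2) = 28 - (-18) = 46
j: 9·(-4) - (-11)·(-2) = -36 - 22 = -58
k: (-11)·(-2) - (-14)·(-4) = 22 - 56 = -34
q × r = (46, -58, -34)
p · (q × r) = 2·46 + 3·(-58) + 7·(-34) = 92 - 174 - 238 = -320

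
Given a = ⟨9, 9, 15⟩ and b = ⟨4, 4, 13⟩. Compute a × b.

i: 9·13 - 15·4 = 117 - 60 = 57
j: 15·4 - 9·13 = 60 - 117 = -57
k: 9·4 - 9·4 = 36 - 36 = 0
a × b = (57, -57, 0)

(57, -57, 0)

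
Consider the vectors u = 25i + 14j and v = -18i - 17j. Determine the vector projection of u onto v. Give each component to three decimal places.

(20.202, 19.080)

u · v = 25·(-18) + 14·(-17) = -450 - 238 = -688
|v|² = 324 + 289 = 613
proj_v u = (-688/613) · (-18, -17) ≈ (20.202, 19.080)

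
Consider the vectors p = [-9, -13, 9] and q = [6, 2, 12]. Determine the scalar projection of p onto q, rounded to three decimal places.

2.064

p · q = (-9)·6 + (-13)·2 + 9·12 = -54 - 26 + 108 = 28
|q| = √(36 + 4 + 144) = √184 ≈ 13.5647
comp_q p = 28 / √184 ≈ 2.064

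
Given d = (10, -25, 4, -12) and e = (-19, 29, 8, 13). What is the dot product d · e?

d · e = 10·(-19) + (-25)·29 + 4·8 + (-12)·13 = -190 - 725 + 32 - 156 = -1039

-1039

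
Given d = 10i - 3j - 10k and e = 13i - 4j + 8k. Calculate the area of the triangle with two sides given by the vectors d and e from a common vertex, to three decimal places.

109.769

i: (-3)·8 - (-10)·(-4) = -24 - 40 = -64
j: (-10)·13 - 10·8 = -130 - 80 = -210
k: 10·(-4) - (-3)·13 = -40 - (-39) = -1
d × e = (-64, -210, -1)
|d × e| = √((-64)² + (-210)² + (-1)²) = √48197 ≈ 219.5382
area = ½ · 219.5382 ≈ 109.769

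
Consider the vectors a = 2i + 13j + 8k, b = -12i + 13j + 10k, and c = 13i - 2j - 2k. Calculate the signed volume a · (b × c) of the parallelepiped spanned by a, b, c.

b × c:
i: 13·(-2) - 10·(-2) = -26 - (-20) = -6
j: 10·13 - (-12)·(-2) = 130 - 24 = 106
k: (-12)·(-2) - 13·13 = 24 - 169 = -145
b × c = (-6, 106, -145)
a · (b × c) = 2·(-6) + 13·106 + 8·(-145) = -12 + 1378 - 1160 = 206

206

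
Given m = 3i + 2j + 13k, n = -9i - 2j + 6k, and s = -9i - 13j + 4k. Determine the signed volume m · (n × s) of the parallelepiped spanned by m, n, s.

1461

n × s:
i: (-2)·4 - 6·(-13) = -8 - (-78) = 70
j: 6·(-9) - (-9)·4 = -54 - (-36) = -18
k: (-9)·(-13) - (-2)·(-9) = 117 - 18 = 99
n × s = (70, -18, 99)
m · (n × s) = 3·70 + 2·(-18) + 13·99 = 210 - 36 + 1287 = 1461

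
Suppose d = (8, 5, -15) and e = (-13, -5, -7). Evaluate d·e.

d · e = 8·(-13) + 5·(-5) + (-15)·(-7) = -104 - 25 + 105 = -24

-24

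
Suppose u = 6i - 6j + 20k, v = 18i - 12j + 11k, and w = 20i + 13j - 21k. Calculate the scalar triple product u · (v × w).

v × w:
i: (-12)·(-21) - 11·13 = 252 - 143 = 109
j: 11·20 - 18·(-21) = 220 - (-378) = 598
k: 18·13 - (-12)·20 = 234 - (-240) = 474
v × w = (109, 598, 474)
u · (v × w) = 6·109 + (-6)·598 + 20·474 = 654 - 3588 + 9480 = 6546

6546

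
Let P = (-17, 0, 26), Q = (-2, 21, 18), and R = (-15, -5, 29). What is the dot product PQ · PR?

-99

PQ = Q − P = (15, 21, -8)
PR = R − P = (2, -5, 3)
PQ · PR = 15·2 + 21·(-5) + (-8)·3 = 30 - 105 - 24 = -99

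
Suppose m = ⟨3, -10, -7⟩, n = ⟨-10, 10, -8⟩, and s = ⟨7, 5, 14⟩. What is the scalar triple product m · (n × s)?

540

n × s:
i: 10·14 - (-8)·5 = 140 - (-40) = 180
j: (-8)·7 - (-10)·14 = -56 - (-140) = 84
k: (-10)·5 - 10·7 = -50 - 70 = -120
n × s = (180, 84, -120)
m · (n × s) = 3·180 + (-10)·84 + (-7)·(-120) = 540 - 840 + 840 = 540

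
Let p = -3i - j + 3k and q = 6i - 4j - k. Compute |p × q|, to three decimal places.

i: (-1)·(-1) - 3·(-4) = 1 - (-12) = 13
j: 3·6 - (-3)·(-1) = 18 - 3 = 15
k: (-3)·(-4) - (-1)·6 = 12 - (-6) = 18
p × q = (13, 15, 18)
|p × q| = √(13² + 15² + 18²) = √718 ≈ 26.7955

26.796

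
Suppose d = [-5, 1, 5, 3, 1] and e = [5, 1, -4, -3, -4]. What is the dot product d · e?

-57

d · e = (-5)·5 + 1·1 + 5·(-4) + 3·(-3) + 1·(-4) = -25 + 1 - 20 - 9 - 4 = -57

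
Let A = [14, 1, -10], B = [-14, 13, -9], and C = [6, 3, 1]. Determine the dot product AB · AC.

259

AB = B − A = (-28, 12, 1)
AC = C − A = (-8, 2, 11)
AB · AC = (-28)·(-8) + 12·2 + 1·11 = 224 + 24 + 11 = 259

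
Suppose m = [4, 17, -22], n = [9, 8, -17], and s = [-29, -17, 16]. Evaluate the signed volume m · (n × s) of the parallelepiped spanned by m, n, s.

n × s:
i: 8·16 - (-17)·(-17) = 128 - 289 = -161
j: (-17)·(-29) - 9·16 = 493 - 144 = 349
k: 9·(-17) - 8·(-29) = -153 - (-232) = 79
n × s = (-161, 349, 79)
m · (n × s) = 4·(-161) + 17·349 + (-22)·79 = -644 + 5933 - 1738 = 3551

3551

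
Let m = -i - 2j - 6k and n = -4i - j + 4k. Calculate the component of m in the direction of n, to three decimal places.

-3.133

m · n = (-1)·(-4) + (-2)·(-1) + (-6)·4 = 4 + 2 - 24 = -18
|n| = √(16 + 1 + 16) = √33 ≈ 5.7446
comp_n m = -18 / √33 ≈ -3.133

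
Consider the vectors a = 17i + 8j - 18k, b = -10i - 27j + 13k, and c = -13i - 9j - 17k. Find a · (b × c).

11778

b × c:
i: (-27)·(-17) - 13·(-9) = 459 - (-117) = 576
j: 13·(-13) - (-10)·(-17) = -169 - 170 = -339
k: (-10)·(-9) - (-27)·(-13) = 90 - 351 = -261
b × c = (576, -339, -261)
a · (b × c) = 17·576 + 8·(-339) + (-18)·(-261) = 9792 - 2712 + 4698 = 11778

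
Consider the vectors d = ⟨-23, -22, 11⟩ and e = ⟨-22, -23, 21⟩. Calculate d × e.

i: (-22)·21 - 11·(-23) = -462 - (-253) = -209
j: 11·(-22) - (-23)·21 = -242 - (-483) = 241
k: (-23)·(-23) - (-22)·(-22) = 529 - 484 = 45
d × e = (-209, 241, 45)

(-209, 241, 45)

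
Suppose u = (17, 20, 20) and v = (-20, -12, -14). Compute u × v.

i: 20·(-14) - 20·(-12) = -280 - (-240) = -40
j: 20·(-20) - 17·(-14) = -400 - (-238) = -162
k: 17·(-12) - 20·(-20) = -204 - (-400) = 196
u × v = (-40, -162, 196)

(-40, -162, 196)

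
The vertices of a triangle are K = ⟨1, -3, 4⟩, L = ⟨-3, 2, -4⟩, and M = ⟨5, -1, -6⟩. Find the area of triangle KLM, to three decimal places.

42.202

KL = (-4, 5, -8),  KM = (4, 2, -10)
i: 5·(-10) - (-8)·2 = -50 - (-16) = -34
j: (-8)·4 - (-4)·(-10) = -32 - 40 = -72
k: (-4)·2 - 5·4 = -8 - 20 = -28
KL × KM = (-34, -72, -28)
|KL × KM| = √7124 ≈ 84.4038
area = ½ · 84.4038 ≈ 42.202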